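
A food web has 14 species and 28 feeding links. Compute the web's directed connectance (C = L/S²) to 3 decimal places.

The web has S = 14 species and L = 28 feeding links.
C = L / S² = 28 / 196 = 0.1429 ≈ 0.143.

C = 0.143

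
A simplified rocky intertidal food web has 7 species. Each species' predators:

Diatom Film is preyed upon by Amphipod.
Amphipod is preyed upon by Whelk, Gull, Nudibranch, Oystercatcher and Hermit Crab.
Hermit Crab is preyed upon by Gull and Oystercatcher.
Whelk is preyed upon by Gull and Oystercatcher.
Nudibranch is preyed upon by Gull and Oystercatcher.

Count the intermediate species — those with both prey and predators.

Intermediate species (has both prey and predators): Amphipod, Whelk, Hermit Crab, Nudibranch.
Count: 4.

4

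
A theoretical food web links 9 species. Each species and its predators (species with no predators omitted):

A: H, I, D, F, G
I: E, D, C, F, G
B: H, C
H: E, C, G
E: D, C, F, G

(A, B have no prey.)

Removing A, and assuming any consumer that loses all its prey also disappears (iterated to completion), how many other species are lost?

Remove A.
Round 1: I (all prey gone) → extinct.
No further losses. Total secondary extinctions: 1.

1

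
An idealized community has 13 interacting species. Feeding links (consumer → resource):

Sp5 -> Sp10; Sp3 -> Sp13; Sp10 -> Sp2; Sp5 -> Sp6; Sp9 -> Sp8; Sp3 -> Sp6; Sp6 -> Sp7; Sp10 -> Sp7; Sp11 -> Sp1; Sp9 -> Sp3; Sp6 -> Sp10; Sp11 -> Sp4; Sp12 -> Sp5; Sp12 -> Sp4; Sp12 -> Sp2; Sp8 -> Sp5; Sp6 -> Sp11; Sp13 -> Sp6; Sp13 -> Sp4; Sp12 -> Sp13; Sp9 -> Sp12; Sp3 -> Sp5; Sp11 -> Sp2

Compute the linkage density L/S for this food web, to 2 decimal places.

There are L = 23 links among S = 13 species.
L/S = 23/13 = 1.7692 ≈ 1.77.

L/S = 1.77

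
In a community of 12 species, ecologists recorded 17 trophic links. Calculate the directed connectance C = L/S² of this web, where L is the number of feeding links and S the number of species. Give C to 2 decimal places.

The web has S = 12 species and L = 17 feeding links.
C = L / S² = 17 / 144 = 0.1181 ≈ 0.12.

C = 0.12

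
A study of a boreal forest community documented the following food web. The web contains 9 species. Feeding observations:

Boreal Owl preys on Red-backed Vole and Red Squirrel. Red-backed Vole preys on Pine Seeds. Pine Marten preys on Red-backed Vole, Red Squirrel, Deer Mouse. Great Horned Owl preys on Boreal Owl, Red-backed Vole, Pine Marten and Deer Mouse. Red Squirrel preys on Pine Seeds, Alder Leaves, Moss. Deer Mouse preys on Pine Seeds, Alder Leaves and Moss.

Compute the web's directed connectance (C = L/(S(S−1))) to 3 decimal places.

The web has S = 9 species and L = 16 feeding links.
C = L / (S(S−1)) = 16 / 72 = 0.2222 ≈ 0.222.

C = 0.222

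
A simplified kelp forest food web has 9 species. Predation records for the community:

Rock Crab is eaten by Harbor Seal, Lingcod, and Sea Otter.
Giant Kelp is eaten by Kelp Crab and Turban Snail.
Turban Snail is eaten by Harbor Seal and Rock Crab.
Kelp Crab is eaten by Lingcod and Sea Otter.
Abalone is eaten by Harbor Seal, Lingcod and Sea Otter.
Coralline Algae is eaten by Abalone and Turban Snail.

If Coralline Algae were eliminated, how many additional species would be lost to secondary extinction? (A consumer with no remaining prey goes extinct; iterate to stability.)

Remove Coralline Algae.
Round 1: Abalone (all prey gone) → extinct.
No further losses. Total secondary extinctions: 1.

1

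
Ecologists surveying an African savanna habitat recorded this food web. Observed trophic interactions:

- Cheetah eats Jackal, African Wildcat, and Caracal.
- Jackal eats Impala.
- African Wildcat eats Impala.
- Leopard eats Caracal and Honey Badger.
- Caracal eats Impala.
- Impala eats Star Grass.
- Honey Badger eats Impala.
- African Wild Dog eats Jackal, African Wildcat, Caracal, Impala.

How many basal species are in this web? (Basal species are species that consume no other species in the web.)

Basal species (no prey listed): Star Grass.
Count: 1.

1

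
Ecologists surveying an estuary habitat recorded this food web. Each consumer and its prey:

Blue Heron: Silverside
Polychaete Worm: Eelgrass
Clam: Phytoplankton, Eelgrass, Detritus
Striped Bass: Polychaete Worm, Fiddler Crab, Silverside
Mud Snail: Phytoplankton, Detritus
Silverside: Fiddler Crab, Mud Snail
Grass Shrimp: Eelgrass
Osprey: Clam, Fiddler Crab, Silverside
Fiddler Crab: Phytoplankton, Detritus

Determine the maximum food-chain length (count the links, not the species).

One longest chain: Phytoplankton → Fiddler Crab → Silverside → Striped Bass.
It has 4 species and 3 links.

3 links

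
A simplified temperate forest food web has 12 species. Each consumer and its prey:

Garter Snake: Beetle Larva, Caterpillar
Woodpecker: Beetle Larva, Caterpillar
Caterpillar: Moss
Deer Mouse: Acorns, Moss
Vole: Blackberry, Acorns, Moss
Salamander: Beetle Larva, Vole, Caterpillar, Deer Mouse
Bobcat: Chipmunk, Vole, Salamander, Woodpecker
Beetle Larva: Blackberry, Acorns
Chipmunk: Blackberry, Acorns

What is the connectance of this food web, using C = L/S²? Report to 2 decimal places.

The web has S = 12 species and L = 22 feeding links.
C = L / S² = 22 / 144 = 0.1528 ≈ 0.15.

C = 0.15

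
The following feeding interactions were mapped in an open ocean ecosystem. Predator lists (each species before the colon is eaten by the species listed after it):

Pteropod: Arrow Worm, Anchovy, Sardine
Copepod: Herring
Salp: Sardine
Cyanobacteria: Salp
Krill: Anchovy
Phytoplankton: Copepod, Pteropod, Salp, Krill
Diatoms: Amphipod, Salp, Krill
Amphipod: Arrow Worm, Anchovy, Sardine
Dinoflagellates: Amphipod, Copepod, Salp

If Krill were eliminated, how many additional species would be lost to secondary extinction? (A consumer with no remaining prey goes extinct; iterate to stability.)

Remove Krill.
Every predator of it retains at least one other prey: Anchovy still has Amphipod, Pteropod.
No consumer loses all prey, so no secondary extinctions occur.

0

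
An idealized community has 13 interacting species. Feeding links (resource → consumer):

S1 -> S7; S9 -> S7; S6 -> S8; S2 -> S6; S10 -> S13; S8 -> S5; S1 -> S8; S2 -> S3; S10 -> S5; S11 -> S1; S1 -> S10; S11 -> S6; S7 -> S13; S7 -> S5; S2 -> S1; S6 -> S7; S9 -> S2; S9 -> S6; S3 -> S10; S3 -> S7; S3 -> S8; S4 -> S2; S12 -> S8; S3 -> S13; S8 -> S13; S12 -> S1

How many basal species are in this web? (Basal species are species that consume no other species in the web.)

4

Basal species (no prey listed): S4, S12, S9, S11.
Count: 4.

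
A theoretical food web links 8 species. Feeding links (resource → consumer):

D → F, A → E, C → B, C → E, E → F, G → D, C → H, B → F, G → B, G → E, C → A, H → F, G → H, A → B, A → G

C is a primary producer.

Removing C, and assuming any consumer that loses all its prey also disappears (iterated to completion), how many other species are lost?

7

Remove C.
Round 1: A (all prey gone) → extinct.
Round 2: G (all prey gone) → extinct.
Round 3: E (all prey gone), H (all prey gone), B (all prey gone), D (all prey gone) → extinct.
Round 4: F (all prey gone) → extinct.
No further losses. Total secondary extinctions: 7.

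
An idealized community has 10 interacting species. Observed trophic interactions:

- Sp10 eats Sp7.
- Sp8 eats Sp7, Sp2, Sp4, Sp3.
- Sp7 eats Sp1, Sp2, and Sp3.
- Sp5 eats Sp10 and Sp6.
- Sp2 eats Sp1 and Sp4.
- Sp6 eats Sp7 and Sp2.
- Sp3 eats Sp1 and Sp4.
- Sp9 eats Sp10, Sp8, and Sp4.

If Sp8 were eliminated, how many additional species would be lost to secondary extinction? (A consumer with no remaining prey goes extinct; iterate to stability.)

Remove Sp8.
Every predator of it retains at least one other prey: Sp9 still has Sp4, Sp10.
No consumer loses all prey, so no secondary extinctions occur.

0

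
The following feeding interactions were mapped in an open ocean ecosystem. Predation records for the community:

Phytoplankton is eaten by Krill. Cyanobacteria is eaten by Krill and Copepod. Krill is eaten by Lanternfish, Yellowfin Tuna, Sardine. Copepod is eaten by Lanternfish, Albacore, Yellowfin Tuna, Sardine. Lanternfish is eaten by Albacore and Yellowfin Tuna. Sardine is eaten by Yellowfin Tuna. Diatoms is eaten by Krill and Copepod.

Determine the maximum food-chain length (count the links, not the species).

One longest chain: Diatoms → Krill → Lanternfish → Yellowfin Tuna.
It has 4 species and 3 links.

3 links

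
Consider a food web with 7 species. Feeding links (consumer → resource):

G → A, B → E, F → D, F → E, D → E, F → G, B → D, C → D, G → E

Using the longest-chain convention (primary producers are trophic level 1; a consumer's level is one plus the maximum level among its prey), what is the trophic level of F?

E is a producer → level 1.
D eats E → level 2.
F eats D (level 2); other prey at levels: E 1, G 2 → level 3.

Trophic level 3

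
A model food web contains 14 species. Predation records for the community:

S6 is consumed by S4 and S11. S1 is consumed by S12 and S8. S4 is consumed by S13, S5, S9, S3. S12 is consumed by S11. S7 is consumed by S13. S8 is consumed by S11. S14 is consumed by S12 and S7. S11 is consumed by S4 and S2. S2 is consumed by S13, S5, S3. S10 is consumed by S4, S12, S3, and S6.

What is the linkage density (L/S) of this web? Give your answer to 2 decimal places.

L/S = 1.57

There are L = 22 links among S = 14 species.
L/S = 22/14 = 1.5714 ≈ 1.57.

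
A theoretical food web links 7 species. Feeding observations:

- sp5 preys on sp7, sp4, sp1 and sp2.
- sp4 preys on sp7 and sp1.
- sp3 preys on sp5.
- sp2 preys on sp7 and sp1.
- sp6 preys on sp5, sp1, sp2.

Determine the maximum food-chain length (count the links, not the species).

One longest chain: sp7 → sp2 → sp5 → sp6.
It has 4 species and 3 links.

3 links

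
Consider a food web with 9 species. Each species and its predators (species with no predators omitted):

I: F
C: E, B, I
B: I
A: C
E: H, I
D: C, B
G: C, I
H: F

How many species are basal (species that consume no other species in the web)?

3

Basal species (no prey listed): A, D, G.
Count: 3.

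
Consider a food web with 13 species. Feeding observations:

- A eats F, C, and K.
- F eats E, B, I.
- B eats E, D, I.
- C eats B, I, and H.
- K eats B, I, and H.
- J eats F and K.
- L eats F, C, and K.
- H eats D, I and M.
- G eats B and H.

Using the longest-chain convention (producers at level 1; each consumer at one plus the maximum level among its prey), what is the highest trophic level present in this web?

Producers (level 1): E, D, I, M.
D → H → K → J gives J level 4.
No species has a prey at level 4, so no species reaches level 5.

4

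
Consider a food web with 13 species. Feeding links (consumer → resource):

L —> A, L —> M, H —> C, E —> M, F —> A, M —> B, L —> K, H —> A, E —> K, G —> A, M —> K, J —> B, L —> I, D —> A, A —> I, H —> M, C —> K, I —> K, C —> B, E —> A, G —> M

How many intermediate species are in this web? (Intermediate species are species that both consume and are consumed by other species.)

Intermediate species (has both prey and predators): I, C, M, A.
Count: 4.

4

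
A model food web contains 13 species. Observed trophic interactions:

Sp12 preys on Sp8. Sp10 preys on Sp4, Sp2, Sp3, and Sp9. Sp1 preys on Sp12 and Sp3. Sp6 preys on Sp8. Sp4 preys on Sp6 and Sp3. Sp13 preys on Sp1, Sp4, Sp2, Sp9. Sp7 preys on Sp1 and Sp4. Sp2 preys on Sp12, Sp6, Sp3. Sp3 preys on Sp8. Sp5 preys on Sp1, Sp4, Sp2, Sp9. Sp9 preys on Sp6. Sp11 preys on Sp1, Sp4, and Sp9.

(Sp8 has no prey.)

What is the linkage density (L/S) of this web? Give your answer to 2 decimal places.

L/S = 2.15

There are L = 28 links among S = 13 species.
L/S = 28/13 = 2.1538 ≈ 2.15.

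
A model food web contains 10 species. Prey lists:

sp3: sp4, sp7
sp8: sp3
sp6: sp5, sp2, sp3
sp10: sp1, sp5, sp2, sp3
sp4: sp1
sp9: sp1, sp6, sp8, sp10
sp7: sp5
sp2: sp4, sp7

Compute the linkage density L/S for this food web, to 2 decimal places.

There are L = 18 links among S = 10 species.
L/S = 18/10 = 1.8000 ≈ 1.80.

L/S = 1.80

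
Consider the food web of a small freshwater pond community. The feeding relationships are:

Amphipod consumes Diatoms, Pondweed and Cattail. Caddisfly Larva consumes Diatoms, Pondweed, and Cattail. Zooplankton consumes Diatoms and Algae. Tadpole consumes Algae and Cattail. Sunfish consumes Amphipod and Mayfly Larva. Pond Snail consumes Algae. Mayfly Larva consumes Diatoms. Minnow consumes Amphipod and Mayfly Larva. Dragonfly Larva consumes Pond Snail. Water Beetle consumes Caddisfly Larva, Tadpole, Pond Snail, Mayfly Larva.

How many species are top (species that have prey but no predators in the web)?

Top species (has prey, but nothing eats it): Zooplankton, Dragonfly Larva, Minnow, Water Beetle, Sunfish.
Count: 5.

5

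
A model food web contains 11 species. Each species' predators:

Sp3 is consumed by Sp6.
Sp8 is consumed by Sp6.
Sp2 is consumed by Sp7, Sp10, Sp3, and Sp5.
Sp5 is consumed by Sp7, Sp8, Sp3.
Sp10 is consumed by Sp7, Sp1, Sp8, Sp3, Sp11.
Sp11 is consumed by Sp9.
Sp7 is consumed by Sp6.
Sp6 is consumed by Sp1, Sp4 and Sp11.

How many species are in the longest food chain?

6 species

One longest chain: Sp2 → Sp10 → Sp3 → Sp6 → Sp11 → Sp9.
It has 6 species and 5 links.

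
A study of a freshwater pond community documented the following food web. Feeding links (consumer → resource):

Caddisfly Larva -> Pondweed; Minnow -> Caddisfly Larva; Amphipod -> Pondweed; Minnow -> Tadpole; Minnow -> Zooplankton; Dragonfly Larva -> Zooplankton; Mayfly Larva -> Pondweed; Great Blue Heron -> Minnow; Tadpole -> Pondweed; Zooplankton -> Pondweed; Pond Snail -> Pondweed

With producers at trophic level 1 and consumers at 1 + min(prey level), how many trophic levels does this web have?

4

Producers (level 1): Pondweed.
Following each consumer down to its lowest-level prey: Pondweed → Tadpole → Minnow → Great Blue Heron (levels 1 through 4).
All prey of Great Blue Heron (Minnow 3) are at level 3 or above, so Great Blue Heron is at level 1 + 3 = 4.
Every consumer has at least one prey at level 3 or below, so none exceeds level 4.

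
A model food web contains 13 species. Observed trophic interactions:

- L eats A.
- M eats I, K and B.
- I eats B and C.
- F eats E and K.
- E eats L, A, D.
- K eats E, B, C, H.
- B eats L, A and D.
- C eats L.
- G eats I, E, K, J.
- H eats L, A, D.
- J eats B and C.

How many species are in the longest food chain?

One longest chain: A → L → C → J → G.
It has 5 species and 4 links.

5 species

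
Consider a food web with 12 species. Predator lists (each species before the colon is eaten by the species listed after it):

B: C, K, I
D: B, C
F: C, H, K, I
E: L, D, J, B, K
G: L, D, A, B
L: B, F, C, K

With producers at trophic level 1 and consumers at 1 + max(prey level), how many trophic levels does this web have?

4

Producers (level 1): G, E.
G → L → B → C gives C level 4.
No species has a prey at level 4, so no species reaches level 5.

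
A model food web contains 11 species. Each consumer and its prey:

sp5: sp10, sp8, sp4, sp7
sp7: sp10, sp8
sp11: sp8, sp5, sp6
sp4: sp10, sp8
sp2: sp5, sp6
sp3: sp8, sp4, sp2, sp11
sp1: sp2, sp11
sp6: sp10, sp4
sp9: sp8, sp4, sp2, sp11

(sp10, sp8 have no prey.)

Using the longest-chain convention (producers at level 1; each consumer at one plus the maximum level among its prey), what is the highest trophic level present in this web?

Producers (level 1): sp10, sp8.
sp10 → sp4 → sp5 → sp2 → sp3 gives sp3 level 5.
No species has a prey at level 5, so no species reaches level 6.

5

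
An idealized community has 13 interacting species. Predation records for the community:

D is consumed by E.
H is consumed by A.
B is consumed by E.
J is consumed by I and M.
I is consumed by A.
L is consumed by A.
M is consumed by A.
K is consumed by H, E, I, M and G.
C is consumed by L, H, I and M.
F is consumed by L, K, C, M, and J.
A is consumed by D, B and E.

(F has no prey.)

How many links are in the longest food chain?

5 links

One longest chain: F → C → H → A → B → E.
It has 6 species and 5 links.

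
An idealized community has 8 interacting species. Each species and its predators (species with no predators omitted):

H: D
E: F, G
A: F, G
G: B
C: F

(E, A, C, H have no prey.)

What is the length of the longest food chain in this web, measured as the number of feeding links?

2 links

One longest chain: E → G → B.
It has 3 species and 2 links.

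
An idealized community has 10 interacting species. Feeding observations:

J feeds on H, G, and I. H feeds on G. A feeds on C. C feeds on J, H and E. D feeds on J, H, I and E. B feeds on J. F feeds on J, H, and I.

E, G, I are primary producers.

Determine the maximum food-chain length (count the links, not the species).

4 links

One longest chain: G → H → J → C → A.
It has 5 species and 4 links.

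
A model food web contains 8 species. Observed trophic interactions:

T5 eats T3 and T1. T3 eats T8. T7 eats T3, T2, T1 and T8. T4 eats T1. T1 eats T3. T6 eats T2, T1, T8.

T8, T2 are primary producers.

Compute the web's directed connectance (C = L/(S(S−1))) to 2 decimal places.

The web has S = 8 species and L = 12 feeding links.
C = L / (S(S−1)) = 12 / 56 = 0.2143 ≈ 0.21.

C = 0.21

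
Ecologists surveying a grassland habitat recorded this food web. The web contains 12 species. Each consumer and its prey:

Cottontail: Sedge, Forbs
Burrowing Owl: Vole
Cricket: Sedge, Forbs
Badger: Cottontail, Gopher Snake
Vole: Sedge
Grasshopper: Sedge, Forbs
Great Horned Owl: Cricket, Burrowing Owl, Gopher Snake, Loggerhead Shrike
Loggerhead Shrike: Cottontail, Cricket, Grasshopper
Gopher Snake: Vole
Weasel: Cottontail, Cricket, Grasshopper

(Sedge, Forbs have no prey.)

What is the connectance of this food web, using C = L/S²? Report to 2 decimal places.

C = 0.15

The web has S = 12 species and L = 21 feeding links.
C = L / S² = 21 / 144 = 0.1458 ≈ 0.15.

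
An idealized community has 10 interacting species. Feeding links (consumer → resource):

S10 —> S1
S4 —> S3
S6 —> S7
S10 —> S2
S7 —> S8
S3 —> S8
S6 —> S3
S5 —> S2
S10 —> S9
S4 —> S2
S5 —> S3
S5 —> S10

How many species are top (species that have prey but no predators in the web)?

3

Top species (has prey, but nothing eats it): S6, S4, S5.
Count: 3.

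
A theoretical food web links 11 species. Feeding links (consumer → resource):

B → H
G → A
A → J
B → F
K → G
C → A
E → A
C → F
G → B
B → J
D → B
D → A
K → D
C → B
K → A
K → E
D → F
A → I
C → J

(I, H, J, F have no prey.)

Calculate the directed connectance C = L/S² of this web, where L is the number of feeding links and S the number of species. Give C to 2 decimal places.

C = 0.16

The web has S = 11 species and L = 19 feeding links.
C = L / S² = 19 / 121 = 0.1570 ≈ 0.16.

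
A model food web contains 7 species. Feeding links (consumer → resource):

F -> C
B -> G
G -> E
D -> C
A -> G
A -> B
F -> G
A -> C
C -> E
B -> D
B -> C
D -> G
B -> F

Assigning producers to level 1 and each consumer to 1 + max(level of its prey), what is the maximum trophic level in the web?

5

Producers (level 1): E.
E → C → D → B → A gives A level 5.
No species has a prey at level 5, so no species reaches level 6.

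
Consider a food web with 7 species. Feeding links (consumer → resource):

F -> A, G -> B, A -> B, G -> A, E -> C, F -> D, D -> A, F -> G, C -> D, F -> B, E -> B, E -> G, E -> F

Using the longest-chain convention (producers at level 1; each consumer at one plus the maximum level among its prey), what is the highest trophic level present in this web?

Producers (level 1): B.
B → A → G → F → E gives E level 5.
No species has a prey at level 5, so no species reaches level 6.

5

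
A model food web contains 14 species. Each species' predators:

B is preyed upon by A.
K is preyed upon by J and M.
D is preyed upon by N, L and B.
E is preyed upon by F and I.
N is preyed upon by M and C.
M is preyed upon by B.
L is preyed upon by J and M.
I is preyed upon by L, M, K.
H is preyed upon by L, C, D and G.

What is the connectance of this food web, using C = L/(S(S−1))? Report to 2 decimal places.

The web has S = 14 species and L = 20 feeding links.
C = L / (S(S−1)) = 20 / 182 = 0.1099 ≈ 0.11.

C = 0.11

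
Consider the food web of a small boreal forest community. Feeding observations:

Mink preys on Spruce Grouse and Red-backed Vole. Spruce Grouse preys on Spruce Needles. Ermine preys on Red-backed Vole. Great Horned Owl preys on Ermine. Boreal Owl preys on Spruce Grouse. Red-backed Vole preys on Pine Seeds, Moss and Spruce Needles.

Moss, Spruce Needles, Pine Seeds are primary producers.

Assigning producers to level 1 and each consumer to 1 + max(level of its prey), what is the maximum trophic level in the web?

Producers (level 1): Moss, Spruce Needles, Pine Seeds.
Moss → Red-backed Vole → Ermine → Great Horned Owl gives Great Horned Owl level 4.
No species has a prey at level 4, so no species reaches level 5.

4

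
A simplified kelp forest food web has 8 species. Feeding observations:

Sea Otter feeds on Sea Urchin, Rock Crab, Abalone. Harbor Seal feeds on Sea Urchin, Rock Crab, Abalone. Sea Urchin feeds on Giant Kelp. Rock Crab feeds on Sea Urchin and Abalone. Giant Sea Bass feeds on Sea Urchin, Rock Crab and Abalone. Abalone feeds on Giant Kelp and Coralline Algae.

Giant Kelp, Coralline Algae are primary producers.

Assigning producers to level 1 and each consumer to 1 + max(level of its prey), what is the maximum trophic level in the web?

Producers (level 1): Giant Kelp, Coralline Algae.
Giant Kelp → Abalone → Rock Crab → Harbor Seal gives Harbor Seal level 4.
No species has a prey at level 4, so no species reaches level 5.

4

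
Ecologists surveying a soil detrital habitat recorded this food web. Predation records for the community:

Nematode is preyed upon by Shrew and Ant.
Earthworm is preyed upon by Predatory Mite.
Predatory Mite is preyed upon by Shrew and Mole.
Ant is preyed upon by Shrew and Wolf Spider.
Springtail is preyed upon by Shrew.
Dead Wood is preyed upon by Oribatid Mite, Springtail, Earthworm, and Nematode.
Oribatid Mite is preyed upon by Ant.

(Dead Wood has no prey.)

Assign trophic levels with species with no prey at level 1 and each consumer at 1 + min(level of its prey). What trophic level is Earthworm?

Trophic level 2

Dead Wood has no prey (basal) → level 1.
Earthworm eats Dead Wood → level 2.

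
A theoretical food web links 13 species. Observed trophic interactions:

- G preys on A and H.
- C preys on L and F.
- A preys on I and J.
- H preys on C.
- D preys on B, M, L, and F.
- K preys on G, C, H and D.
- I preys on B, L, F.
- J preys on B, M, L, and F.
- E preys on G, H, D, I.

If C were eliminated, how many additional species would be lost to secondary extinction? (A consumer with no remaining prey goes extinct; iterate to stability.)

1

Remove C.
Round 1: H (all prey gone) → extinct.
No further losses. Total secondary extinctions: 1.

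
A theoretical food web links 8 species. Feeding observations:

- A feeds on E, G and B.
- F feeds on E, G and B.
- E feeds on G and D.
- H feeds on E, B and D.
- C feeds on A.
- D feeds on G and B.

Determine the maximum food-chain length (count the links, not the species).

One longest chain: G → D → E → A → C.
It has 5 species and 4 links.

4 links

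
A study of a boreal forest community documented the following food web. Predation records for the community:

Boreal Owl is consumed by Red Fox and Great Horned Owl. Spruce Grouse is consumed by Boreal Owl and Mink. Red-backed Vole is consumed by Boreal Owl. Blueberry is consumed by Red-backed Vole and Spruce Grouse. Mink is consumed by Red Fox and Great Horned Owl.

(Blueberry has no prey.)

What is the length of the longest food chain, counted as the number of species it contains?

4 species

One longest chain: Blueberry → Red-backed Vole → Boreal Owl → Red Fox.
It has 4 species and 3 links.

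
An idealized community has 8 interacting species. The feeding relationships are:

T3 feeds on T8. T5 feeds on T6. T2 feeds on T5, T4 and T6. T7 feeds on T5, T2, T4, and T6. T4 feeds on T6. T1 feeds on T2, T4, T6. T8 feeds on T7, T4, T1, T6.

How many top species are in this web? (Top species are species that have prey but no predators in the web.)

1

Top species (has prey, but nothing eats it): T3.
Count: 1.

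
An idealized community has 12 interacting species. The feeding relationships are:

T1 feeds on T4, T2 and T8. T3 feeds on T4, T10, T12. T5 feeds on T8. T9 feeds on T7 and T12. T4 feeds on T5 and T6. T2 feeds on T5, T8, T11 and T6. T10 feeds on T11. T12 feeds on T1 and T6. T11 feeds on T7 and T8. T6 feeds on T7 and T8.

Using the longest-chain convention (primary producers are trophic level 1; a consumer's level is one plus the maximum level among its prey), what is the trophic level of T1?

T7 is a producer → level 1.
T11 eats T7 (level 1); other prey at levels: T8 1 → level 2.
T2 eats T11 (level 2); other prey at levels: T8 1, T5 2, T6 2 → level 3.
T1 eats T2 (level 3); other prey at levels: T8 1, T4 3 → level 4.

Trophic level 4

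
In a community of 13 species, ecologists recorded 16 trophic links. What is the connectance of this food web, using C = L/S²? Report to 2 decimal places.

C = 0.09

The web has S = 13 species and L = 16 feeding links.
C = L / S² = 16 / 169 = 0.0947 ≈ 0.09.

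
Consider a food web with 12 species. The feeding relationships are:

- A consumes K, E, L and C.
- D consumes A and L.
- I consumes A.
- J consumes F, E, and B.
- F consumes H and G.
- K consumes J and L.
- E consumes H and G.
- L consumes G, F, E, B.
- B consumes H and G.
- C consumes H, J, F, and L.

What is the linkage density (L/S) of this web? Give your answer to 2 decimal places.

There are L = 26 links among S = 12 species.
L/S = 26/12 = 2.1667 ≈ 2.17.

L/S = 2.17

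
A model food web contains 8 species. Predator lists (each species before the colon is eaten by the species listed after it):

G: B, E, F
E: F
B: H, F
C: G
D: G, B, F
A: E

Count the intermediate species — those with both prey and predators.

3

Intermediate species (has both prey and predators): G, B, E.
Count: 3.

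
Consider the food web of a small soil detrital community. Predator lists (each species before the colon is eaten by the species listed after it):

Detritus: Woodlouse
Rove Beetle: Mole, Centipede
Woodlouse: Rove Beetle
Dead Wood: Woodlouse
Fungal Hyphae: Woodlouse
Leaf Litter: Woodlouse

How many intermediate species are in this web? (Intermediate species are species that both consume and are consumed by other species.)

Intermediate species (has both prey and predators): Woodlouse, Rove Beetle.
Count: 2.

2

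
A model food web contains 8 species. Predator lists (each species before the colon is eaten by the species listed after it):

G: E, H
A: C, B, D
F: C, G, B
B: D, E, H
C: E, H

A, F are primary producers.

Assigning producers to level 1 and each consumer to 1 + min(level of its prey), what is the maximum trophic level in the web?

3

Producers (level 1): A, F.
Following each consumer down to its lowest-level prey: A → C → H (levels 1 through 3).
All prey of H (C 2, G 2, B 2) are at level 2 or above, so H is at level 1 + 2 = 3.
Every consumer has at least one prey at level 2 or below, so none exceeds level 3.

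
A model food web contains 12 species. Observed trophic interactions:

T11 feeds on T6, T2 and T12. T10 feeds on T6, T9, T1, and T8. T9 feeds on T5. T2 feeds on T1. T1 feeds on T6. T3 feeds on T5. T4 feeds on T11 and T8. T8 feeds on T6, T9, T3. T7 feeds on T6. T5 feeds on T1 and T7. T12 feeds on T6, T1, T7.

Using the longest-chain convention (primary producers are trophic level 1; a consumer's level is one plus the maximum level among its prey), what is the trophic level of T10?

T6 is a producer → level 1.
T7 eats T6 → level 2.
T5 eats T7 (level 2); other prey at levels: T1 2 → level 3.
T9 eats T5 → level 4.
T8 eats T9 (level 4); other prey at levels: T6 1, T3 4 → level 5.
T10 eats T8 (level 5); other prey at levels: T6 1, T1 2, T9 4 → level 6.

Trophic level 6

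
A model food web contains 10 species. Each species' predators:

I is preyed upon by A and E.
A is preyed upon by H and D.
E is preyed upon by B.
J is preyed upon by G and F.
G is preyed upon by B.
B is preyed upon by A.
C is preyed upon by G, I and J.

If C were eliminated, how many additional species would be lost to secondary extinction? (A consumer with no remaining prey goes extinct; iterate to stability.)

Remove C.
Round 1: I (all prey gone), J (all prey gone) → extinct.
Round 2: F (all prey gone), E (all prey gone), G (all prey gone) → extinct.
Round 3: B (all prey gone) → extinct.
Round 4: A (all prey gone) → extinct.
Round 5: D (all prey gone), H (all prey gone) → extinct.
No further losses. Total secondary extinctions: 9.

9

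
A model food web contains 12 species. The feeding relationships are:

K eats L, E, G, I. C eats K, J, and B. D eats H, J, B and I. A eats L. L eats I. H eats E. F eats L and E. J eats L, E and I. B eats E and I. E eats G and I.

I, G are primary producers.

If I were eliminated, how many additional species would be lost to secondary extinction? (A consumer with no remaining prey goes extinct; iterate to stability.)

Remove I.
Round 1: L (all prey gone) → extinct.
Round 2: A (all prey gone) → extinct.
No further losses. Total secondary extinctions: 2.

2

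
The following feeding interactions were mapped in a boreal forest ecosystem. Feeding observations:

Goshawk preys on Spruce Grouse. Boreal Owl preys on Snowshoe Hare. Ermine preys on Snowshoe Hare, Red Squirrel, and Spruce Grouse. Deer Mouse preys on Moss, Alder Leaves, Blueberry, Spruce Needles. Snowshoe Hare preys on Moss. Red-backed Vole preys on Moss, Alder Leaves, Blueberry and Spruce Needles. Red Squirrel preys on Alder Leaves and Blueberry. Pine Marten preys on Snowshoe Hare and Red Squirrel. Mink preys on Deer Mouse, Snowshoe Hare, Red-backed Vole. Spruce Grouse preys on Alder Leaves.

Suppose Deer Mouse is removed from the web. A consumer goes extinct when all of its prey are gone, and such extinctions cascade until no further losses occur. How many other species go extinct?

Remove Deer Mouse.
Every predator of it retains at least one other prey: Mink still has Red-backed Vole, Snowshoe Hare.
No consumer loses all prey, so no secondary extinctions occur.

0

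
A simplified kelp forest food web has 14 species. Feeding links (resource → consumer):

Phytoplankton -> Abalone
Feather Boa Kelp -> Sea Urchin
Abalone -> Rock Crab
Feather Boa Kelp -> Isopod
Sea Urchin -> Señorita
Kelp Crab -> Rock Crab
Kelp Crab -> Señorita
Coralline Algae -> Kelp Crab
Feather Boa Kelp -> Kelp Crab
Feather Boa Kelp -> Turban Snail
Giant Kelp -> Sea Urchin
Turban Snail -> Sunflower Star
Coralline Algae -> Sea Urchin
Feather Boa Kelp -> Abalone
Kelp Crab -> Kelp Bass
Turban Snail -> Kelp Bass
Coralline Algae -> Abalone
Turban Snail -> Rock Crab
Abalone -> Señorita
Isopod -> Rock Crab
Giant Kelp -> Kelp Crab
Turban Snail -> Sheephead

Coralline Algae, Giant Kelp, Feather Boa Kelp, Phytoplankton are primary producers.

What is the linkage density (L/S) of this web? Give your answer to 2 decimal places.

L/S = 1.57

There are L = 22 links among S = 14 species.
L/S = 22/14 = 1.5714 ≈ 1.57.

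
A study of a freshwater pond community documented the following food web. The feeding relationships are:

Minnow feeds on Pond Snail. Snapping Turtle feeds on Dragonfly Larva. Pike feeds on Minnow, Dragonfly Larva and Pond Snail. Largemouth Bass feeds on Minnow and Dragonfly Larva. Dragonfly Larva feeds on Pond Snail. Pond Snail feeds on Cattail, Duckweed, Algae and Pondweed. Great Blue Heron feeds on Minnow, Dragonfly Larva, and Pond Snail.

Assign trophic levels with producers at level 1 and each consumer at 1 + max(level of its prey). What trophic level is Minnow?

Cattail is a producer → level 1.
Pond Snail eats Cattail (level 1); other prey at levels: Pondweed 1, Algae 1, Duckweed 1 → level 2.
Minnow eats Pond Snail → level 3.

Trophic level 3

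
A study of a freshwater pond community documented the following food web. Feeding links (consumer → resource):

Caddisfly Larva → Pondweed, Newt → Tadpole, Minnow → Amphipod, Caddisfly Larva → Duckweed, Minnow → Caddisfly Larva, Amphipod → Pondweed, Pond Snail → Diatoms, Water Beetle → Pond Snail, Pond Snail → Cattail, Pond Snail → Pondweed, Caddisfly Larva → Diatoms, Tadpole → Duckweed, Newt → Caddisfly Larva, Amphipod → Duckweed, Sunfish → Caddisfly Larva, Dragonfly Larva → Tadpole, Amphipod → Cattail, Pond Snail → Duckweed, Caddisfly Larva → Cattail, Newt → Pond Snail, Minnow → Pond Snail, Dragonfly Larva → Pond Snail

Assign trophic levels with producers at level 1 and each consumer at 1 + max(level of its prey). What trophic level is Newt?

Trophic level 3

Duckweed is a producer → level 1.
Tadpole eats Duckweed → level 2.
Newt eats Tadpole (level 2); other prey at levels: Pond Snail 2, Caddisfly Larva 2 → level 3.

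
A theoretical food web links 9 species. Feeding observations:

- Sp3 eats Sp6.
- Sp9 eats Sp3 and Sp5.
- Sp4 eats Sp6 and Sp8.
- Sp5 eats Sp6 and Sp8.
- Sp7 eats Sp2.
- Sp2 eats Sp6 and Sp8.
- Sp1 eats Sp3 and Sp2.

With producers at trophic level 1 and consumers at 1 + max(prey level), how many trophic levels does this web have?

Producers (level 1): Sp6, Sp8.
Sp6 → Sp2 → Sp7 gives Sp7 level 3.
No species has a prey at level 3, so no species reaches level 4.

3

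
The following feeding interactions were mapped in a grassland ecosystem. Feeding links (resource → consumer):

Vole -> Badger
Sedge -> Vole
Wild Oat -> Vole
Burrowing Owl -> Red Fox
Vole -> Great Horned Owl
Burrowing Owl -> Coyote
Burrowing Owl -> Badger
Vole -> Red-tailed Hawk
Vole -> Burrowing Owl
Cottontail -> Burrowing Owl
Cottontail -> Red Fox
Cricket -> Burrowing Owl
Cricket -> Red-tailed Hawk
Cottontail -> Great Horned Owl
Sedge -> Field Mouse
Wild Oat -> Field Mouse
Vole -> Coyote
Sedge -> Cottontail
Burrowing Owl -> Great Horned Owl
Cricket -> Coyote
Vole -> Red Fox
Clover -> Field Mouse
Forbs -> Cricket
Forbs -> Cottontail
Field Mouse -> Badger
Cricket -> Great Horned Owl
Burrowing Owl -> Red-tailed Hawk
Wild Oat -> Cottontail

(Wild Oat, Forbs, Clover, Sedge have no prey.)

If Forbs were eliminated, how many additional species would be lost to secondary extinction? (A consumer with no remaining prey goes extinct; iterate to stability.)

Remove Forbs.
Round 1: Cricket (all prey gone) → extinct.
No further losses. Total secondary extinctions: 1.

1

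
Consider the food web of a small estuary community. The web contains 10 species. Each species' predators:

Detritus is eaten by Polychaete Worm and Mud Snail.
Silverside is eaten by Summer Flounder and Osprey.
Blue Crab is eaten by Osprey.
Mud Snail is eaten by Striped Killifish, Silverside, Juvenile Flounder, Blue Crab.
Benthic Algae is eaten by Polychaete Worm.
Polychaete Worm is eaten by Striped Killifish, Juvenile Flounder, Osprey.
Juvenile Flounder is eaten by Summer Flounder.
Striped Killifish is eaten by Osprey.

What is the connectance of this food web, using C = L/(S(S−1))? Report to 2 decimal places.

The web has S = 10 species and L = 15 feeding links.
C = L / (S(S−1)) = 15 / 90 = 0.1667 ≈ 0.17.

C = 0.17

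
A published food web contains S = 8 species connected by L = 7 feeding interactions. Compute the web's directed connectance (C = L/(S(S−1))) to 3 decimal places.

The web has S = 8 species and L = 7 feeding links.
C = L / (S(S−1)) = 7 / 56 = 0.1250 ≈ 0.125.

C = 0.125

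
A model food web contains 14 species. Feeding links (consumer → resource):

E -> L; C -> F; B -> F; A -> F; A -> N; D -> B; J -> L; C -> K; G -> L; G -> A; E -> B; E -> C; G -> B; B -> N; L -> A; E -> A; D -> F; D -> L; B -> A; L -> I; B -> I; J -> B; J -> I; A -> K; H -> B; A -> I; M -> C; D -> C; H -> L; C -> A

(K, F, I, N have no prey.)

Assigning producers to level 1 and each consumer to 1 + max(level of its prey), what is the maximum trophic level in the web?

4

Producers (level 1): K, F, I, N.
K → A → B → J gives J level 4.
No species has a prey at level 4, so no species reaches level 5.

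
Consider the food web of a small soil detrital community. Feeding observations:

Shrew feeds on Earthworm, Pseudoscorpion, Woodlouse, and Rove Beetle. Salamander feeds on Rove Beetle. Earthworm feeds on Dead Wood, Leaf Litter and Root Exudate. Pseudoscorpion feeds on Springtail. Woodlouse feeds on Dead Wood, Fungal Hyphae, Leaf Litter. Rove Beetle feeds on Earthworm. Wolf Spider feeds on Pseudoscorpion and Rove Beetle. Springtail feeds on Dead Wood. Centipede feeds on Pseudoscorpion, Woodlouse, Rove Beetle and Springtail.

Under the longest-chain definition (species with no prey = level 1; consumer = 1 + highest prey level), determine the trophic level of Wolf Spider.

Trophic level 4

Dead Wood has no prey (basal) → level 1.
Springtail eats Dead Wood → level 2.
Pseudoscorpion eats Springtail → level 3.
Wolf Spider eats Pseudoscorpion (level 3); other prey at levels: Rove Beetle 3 → level 4.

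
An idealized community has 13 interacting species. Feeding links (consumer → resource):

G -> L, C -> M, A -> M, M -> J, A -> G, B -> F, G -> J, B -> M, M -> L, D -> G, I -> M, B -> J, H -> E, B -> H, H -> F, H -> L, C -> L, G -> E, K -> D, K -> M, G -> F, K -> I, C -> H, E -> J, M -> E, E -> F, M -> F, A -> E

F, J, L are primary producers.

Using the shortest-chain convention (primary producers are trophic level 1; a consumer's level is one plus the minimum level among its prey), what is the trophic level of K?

F is a producer → level 1.
M eats F → level 2.
K eats M → level 3.
No prey of K is below level 2, so 3 is the minimum.

Trophic level 3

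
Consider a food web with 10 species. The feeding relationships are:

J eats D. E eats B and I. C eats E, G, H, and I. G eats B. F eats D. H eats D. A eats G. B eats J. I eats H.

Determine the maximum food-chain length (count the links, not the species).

One longest chain: D → J → B → G → A.
It has 5 species and 4 links.

4 links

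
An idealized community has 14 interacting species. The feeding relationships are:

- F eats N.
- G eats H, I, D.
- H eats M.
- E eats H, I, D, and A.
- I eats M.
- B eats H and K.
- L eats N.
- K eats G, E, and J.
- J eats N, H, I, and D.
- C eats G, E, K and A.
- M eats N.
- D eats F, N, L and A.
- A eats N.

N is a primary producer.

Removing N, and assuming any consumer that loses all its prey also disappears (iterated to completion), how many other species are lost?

Remove N.
Round 1: A (all prey gone), F (all prey gone), M (all prey gone), L (all prey gone) → extinct.
Round 2: I (all prey gone), D (all prey gone), H (all prey gone) → extinct.
Round 3: J (all prey gone), E (all prey gone), G (all prey gone) → extinct.
Round 4: K (all prey gone) → extinct.
Round 5: C (all prey gone), B (all prey gone) → extinct.
No further losses. Total secondary extinctions: 13.

13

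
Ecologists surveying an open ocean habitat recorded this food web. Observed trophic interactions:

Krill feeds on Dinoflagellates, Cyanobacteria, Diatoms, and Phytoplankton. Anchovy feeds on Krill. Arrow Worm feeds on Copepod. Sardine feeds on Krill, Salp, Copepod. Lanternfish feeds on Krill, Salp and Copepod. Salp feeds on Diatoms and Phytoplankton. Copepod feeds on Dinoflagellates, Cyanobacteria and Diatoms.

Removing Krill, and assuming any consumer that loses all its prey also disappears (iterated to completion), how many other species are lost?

1

Remove Krill.
Round 1: Anchovy (all prey gone) → extinct.
No further losses. Total secondary extinctions: 1.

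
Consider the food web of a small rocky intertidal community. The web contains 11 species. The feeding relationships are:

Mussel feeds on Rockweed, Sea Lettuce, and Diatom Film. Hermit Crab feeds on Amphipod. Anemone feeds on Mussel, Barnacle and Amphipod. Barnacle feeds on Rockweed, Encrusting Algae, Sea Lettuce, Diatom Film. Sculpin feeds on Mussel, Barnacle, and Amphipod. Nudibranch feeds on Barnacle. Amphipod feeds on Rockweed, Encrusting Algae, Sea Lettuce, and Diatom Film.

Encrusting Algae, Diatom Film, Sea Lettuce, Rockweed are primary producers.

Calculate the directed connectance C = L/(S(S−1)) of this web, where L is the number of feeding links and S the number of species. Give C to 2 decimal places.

The web has S = 11 species and L = 19 feeding links.
C = L / (S(S−1)) = 19 / 110 = 0.1727 ≈ 0.17.

C = 0.17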